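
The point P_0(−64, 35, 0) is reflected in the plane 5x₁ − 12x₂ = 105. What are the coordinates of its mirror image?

(-14, -85, 0)

n = (5, −12, 0), |n|² = 169, n·P_0 − 105 = -845, so t = -845/169 = -5.
Foot F = P_0 − (-5)·n = (−39, −25, 0); the reflection is 2F − P_0 = (−14, −85, 0).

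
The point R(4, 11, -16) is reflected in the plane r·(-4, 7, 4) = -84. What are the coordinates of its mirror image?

n = (-4, 7, 4), |n|² = 81, n·R − (-84) = 81, so t = 81/81 = 1.
Foot F = R − 1·n = (8, 4, -20); the reflection is 2F − R = (12, -3, -24).

(12, -3, -24)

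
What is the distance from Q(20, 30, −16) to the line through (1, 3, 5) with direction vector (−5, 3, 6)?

Direction vector d = (−5, 3, 6).
AP = (19, 27, −21), and AP × d = (225, −9, 192).
|AP × d|² = 87570 and |d|² = 70, so the distance is √(87570/70) = √1251 = 3√139.

3√139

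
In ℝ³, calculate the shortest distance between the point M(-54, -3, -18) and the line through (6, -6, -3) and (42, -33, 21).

A direction vector is d = (36, -27, 24).
AP = (-60, 3, -15); AP·d = -2601, |AP|² = 3834, |d|² = 2601.
distance² = |AP|² − (AP·d)²/|d|² = 3834 − 6765201/2601 = 1233, so the distance is 3√137.

3√137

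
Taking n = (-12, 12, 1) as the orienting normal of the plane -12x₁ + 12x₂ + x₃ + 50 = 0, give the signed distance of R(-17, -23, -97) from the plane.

-7

n·R − (-50) = -119.
|n| = 17, so the signed distance is -119/17 = -7.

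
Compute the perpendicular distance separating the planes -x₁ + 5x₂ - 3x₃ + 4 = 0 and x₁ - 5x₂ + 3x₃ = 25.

21/√35

Divide the second equation by -1 to match normals: -x₁ + 5x₂ - 3x₃ = -25.
With common normal n = (-1, 5, -3) (|n| = √35), the distance is |(-4) − (-25)|/|n| = 21/√35.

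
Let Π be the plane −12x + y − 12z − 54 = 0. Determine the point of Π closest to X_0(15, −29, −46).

(27, -30, -34)

n = (−12, 1, −12), |n|² = 289, and n·X_0 − 54 = 289.
t = 289/289 = 1, so the foot is X_0 − t·n = (15, −29, −46) − 1·(−12, 1, −12) = (27, −30, −34).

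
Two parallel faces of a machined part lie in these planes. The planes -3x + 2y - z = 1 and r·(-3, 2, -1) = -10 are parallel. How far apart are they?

11√14/14

Both planes have normal n = (-3, 2, -1), |n| = √14. Any point on the first plane is at distance |(-10) − 1|/|n| = 11/√14 from the second.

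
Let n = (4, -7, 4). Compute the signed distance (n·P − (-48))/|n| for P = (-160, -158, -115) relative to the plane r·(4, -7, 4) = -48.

6

n·P − (-48) = 54.
|n| = 9, so the signed distance is 54/9 = 6.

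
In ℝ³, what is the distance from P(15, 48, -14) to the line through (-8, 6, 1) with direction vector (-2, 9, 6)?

Direction vector d = (-2, 9, 6).
AP = (23, 42, -15), and AP × d = (387, -108, 291).
|AP × d|² = 246114 and |d|² = 121, so the distance is √(246114/121) = √2034 = 3√226.

3√226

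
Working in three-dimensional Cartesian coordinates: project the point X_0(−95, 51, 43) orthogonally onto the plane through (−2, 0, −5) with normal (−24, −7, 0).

n = (−24, −7, 0), |n|² = 625, and n·X_0 − 48 = 1875.
t = 1875/625 = 3, so the foot is X_0 − t·n = (−95, 51, 43) − 3·(−24, −7, 0) = (−23, 72, 43).

(-23, 72, 43)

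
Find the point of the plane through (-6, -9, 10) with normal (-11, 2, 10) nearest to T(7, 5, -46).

(-26, 11, -16)

The perpendicular from T has direction n = (-11, 2, 10): r = (7, 5, -46) + λ(-11, 2, 10).
Substitute into the plane: n·(T + λn) = 148 gives -527 + 225λ = 148, so λ = 3.
Foot = (7, 5, -46) + 3·(-11, 2, 10) = (-26, 11, -16).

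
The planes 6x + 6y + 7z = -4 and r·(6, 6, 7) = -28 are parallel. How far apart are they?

With common normal n = (6, 6, 7) (|n| = 11), the distance is |(-4) − (-28)|/|n| = 24/11.

24/11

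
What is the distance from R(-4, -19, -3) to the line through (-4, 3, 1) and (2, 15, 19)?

A direction vector is d = (6, 12, 18).
AP = (0, -22, -4); AP·d = -336, |AP|² = 500, |d|² = 504.
distance² = |AP|² − (AP·d)²/|d|² = 500 − 112896/504 = 276, so the distance is 2√69.

2√69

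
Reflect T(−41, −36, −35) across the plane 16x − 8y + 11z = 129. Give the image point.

(23, -68, 9)

n = (16, −8, 11), |n|² = 441, n·T − 129 = -882, so t = -882/441 = -2.
Foot F = T − (-2)·n = (−9, −52, −13); the reflection is 2F − T = (23, −68, 9).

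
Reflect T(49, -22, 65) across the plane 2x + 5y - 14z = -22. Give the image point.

With n = (2, 5, -14), the signed offset is (n·T − (-22))/|n|² = -900/225 = -4.
T' = T − 2t·n = (49, -22, 65) − (-8)·(2, 5, -14) = (65, 18, -47).

(65, 18, -47)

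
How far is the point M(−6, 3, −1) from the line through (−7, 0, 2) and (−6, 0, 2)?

A direction vector is d = (1, 0, 0).
AP = (1, 3, −3); AP·d = 1, |AP|² = 19, |d|² = 1.
distance² = |AP|² − (AP·d)²/|d|² = 19 − 1/1 = 18, so the distance is 3√2.

3√2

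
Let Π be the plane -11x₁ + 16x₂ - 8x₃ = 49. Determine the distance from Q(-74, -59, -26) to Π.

29/21

d = |(-11)·(-74) + 16·(-59) + (-8)·(-26) − 49| / √(121 + 256 + 64) = |29| / 21 = 29/21.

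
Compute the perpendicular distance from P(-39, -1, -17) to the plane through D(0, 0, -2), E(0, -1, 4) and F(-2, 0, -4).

DE = (0, -1, 6) and DF = (-2, 0, -2), so a normal is n = DE × DF = (2, -12, -2).
Then n·(-39, -1, -17) - 4 = -36.
|n| = √(4 + 144 + 4) = 2√38, so the distance is |-36|/(2√38) = 9√38/19.

9√38/19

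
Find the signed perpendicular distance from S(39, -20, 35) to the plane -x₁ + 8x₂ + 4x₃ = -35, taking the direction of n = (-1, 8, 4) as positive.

-8/3

n·S − (-35) = -24.
|n| = 9, so the signed distance is -24/9 = -8/3.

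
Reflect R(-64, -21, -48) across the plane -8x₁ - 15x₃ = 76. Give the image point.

(0, -21, 72)

With n = (-8, 0, -15), the signed offset is (n·R − 76)/|n|² = 1156/289 = 4.
R' = R − 2t·n = (-64, -21, -48) − 8·(-8, 0, -15) = (0, -21, 72).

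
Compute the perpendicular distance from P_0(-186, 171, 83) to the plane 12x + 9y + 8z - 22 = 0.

3

Normal vector n = (12, 9, 8), and n·(-186, 171, 83) - 22 = -51.
|n| = √(144 + 81 + 64) = 17, so the distance is |-51|/17 = 3.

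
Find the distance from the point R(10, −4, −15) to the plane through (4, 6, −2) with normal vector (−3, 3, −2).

The plane has equation n·(r − (4, 6, −2)) = 0, i.e. n·r = 10.
n = (−3, 3, −2); n·P − 10 = -22; |n| = √22; distance = 22/√22 = √22.

√22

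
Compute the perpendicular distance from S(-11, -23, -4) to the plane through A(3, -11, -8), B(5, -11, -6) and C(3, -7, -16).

√6

AB = (2, 0, 2) and AC = (0, 4, -8), so a normal is n = AB × AC = (-8, 16, 8).
Then n·(-11, -23, -4) - (-264) = -48.
|n| = √(64 + 256 + 64) = 8√6, so the distance is |-48|/(8√6) = √6.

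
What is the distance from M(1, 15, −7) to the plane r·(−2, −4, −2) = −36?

√6

d = |(-2)·1 + (-4)·15 + (-2)·(-7) − (-36)| / √(4 + 16 + 4) = |-12| / (2√6) = √6.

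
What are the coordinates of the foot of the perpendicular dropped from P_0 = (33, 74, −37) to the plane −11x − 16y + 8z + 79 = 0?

(-11, 10, -5)

The perpendicular from P_0 has direction n = (−11, −16, 8): r = (33, 74, −37) + t(−11, −16, 8).
Substitute into the plane: n·(P_0 + tn) = -79 gives -1843 + 441t = -79, so t = 4.
Foot = (33, 74, −37) + 4·(−11, −16, 8) = (−11, 10, −5).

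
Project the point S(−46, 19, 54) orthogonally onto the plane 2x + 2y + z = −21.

(-152/3, 43/3, 155/3)

The perpendicular from S has direction n = (2, 2, 1): r = (−46, 19, 54) + λ(2, 2, 1).
Substitute into the plane: n·(S + λn) = -21 gives 0 + 9λ = -21, so λ = -7/3.
Foot = (−46, 19, 54) + (-7/3)·(2, 2, 1) = (−152/3, 43/3, 155/3).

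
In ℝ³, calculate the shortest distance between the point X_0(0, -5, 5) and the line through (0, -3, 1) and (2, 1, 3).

2√5

A direction vector is d = (2, 4, 2).
AP = (0, -2, 4), and AP × d = (-20, 8, 4).
|AP × d|² = 480 and |d|² = 24, so the distance is √(480/24) = √20 = 2√5.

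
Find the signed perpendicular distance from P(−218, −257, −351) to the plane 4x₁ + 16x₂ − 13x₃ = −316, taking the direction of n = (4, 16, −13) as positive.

-5

n·P − (-316) = -105.
|n| = 21, so the signed distance is -105/21 = -5.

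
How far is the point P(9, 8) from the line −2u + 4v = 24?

√5

The normal to the line is n = (−2, 4) with |n| = 2√5.
|n·P − 24| = |14 − 24| = 10, so the distance is 10/(2√5) = √5.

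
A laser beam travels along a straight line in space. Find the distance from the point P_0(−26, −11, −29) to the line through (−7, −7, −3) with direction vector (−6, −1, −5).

√61

Direction vector d = (−6, −1, −5).
AP = (−19, −4, −26); AP·d = 248, |AP|² = 1053, |d|² = 62.
distance² = |AP|² − (AP·d)²/|d|² = 1053 − 61504/62 = 61, so the distance is √61.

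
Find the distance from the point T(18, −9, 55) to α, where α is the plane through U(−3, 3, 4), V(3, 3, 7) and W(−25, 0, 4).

UV = (6, 0, 3) and UW = (−22, −3, 0), so a normal is n = UV × UW = (9, −66, −18).
Then n·(18, −9, 55) − (−297) = 63.
|n| = √(81 + 4356 + 324) = 69, so the distance is |63|/69 = 21/23.

21/23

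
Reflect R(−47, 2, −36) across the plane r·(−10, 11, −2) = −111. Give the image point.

With n = (−10, 11, −2), the signed offset is (n·R − (-111))/|n|² = 675/225 = 3.
R' = R − 2t·n = (−47, 2, −36) − 6·(−10, 11, −2) = (13, −64, −24).

(13, -64, -24)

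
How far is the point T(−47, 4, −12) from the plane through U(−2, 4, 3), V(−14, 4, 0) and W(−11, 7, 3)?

15/√26

UV = (−12, 0, −3) and UW = (−9, 3, 0), so a normal is n = UV × UW = (9, 27, −36).
Then n·(−47, 4, −12) − (−18) = 135.
|n| = √(81 + 729 + 1296) = 9√26, so the distance is |135|/(9√26) = 15√26/26.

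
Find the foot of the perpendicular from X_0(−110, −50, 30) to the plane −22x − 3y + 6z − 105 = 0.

(0, -35, 0)

The perpendicular from X_0 has direction n = (−22, −3, 6): r = (−110, −50, 30) + t(−22, −3, 6).
Substitute into the plane: n·(X_0 + tn) = 105 gives 2750 + 529t = 105, so t = -5.
Foot = (−110, −50, 30) + (-5)·(−22, −3, 6) = (0, −35, 0).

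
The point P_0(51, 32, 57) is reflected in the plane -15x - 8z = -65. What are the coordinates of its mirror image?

(-69, 32, -7)

With n = (-15, 0, -8), the signed offset is (n·P_0 − (-65))/|n|² = -1156/289 = -4.
P_0' = P_0 − 2t·n = (51, 32, 57) − (-8)·(-15, 0, -8) = (-69, 32, -7).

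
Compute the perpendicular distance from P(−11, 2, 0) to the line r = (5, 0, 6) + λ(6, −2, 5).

6

Direction vector d = (6, −2, 5).
AP = (−16, 2, −6); AP·d = -130, |AP|² = 296, |d|² = 65.
distance² = |AP|² − (AP·d)²/|d|² = 296 − 16900/65 = 36, so the distance is 6.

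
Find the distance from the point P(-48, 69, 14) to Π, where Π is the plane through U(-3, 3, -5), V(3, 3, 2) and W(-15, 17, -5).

UV = (6, 0, 7) and UW = (-12, 14, 0), so a normal is n = UV × UW = (-98, -84, 84).
d = |(-98)·(-48) + (-84)·69 + 84·14 − (-378)| / √(9604 + 7056 + 7056) = |462| / 154 = 3.

3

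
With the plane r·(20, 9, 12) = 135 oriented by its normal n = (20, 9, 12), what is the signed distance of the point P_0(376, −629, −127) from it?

8

n·P_0 − 135 = 200.
|n| = 25, so the signed distance is 200/25 = 8.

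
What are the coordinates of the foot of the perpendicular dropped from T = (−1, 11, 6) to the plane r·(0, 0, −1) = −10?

(-1, 11, 10)

The perpendicular from T has direction n = (0, 0, −1): r = (−1, 11, 6) + t(0, 0, −1).
Substitute into the plane: n·(T + tn) = -10 gives -6 + 1t = -10, so t = -4.
Foot = (−1, 11, 6) + (-4)·(0, 0, −1) = (−1, 11, 10).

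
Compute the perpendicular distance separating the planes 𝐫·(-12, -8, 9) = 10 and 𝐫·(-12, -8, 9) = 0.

Both planes have normal n = (-12, -8, 9), |n| = 17. Any point on the first plane is at distance |0 − 10|/|n| = 10/17 from the second.

10/17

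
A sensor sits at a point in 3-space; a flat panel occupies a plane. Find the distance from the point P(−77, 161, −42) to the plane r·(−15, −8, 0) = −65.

d = |(-15)·(-77) + (-8)·161 − (-65)| / √(225 + 64 + 0) = |-68| / 17 = 4.

4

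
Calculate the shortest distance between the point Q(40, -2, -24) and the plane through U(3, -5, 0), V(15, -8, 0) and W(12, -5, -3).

23√26/26

UV = (12, -3, 0) and UW = (9, 0, -3), so a normal is n = UV × UW = (9, 36, 27).
Then n·(40, -2, -24) - (-153) = -207.
|n| = √(81 + 1296 + 729) = 9√26, so the distance is |-207|/(9√26) = 23√26/26.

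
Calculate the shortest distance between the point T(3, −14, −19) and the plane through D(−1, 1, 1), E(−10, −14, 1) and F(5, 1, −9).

DE = (−9, −15, 0) and DF = (6, 0, −10), so a normal is n = DE × DF = (150, −90, 90).
d = |150·3 + (-90)·(-14) + 90·(-19) − (-150)| / √(22500 + 8100 + 8100) = |150| / (30√43) = 5√43/43.

5√43/43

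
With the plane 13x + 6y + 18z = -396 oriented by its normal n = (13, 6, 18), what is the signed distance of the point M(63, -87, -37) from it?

27/23

n·M − (-396) = 27.
|n| = 23, so the signed distance is 27/23.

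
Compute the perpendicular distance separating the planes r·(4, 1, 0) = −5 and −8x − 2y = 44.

Divide the second equation by -2 to match normals: 4x + y = -22.
Both planes have normal n = (4, 1, 0), |n| = √17. Any point on the first plane is at distance |(-22) − (-5)|/|n| = 17/√17 = √17 from the second.

√17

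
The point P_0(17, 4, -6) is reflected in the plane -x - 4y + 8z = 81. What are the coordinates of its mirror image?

(13, -12, 26)

n = (-1, -4, 8), |n|² = 81, n·P_0 − 81 = -162, so t = -162/81 = -2.
Foot F = P_0 − (-2)·n = (15, -4, 10); the reflection is 2F − P_0 = (13, -12, 26).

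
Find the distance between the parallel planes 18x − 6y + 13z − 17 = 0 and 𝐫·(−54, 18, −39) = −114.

Divide the second equation by -3 to match normals: 18x − 6y + 13z = 38.
Both planes have normal n = (18, −6, 13), |n| = 23. Any point on the first plane is at distance |38 − 17|/|n| = 21/23 from the second.

21/23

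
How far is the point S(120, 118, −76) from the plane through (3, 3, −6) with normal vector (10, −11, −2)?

The plane has equation n·(r − (3, 3, −6)) = 0, i.e. n·r = 9.
Then n·(120, 118, −76) − 9 = 45.
|n| = √(100 + 121 + 4) = 15, so the distance is |45|/15 = 3.

3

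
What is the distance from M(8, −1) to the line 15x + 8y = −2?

114/17

d = |15·8 + 8·(-1) − (-2)| / √(225 + 64) = |114|/17 = 114/17.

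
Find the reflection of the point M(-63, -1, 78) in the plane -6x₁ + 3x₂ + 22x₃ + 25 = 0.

(-15, -25, -98)

n = (-6, 3, 22), |n|² = 529, n·M − (-25) = 2116, so t = 2116/529 = 4.
Foot F = M − 4·n = (-39, -13, -10); the reflection is 2F − M = (-15, -25, -98).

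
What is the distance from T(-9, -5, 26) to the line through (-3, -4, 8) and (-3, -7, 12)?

2√34

A direction vector is d = (0, -3, 4).
AP = (-6, -1, 18); AP·d = 75, |AP|² = 361, |d|² = 25.
distance² = |AP|² − (AP·d)²/|d|² = 361 − 5625/25 = 136, so the distance is 2√34.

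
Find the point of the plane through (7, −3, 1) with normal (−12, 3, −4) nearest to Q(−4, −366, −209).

The perpendicular from Q has direction n = (−12, 3, −4): r = (−4, −366, −209) + μ(−12, 3, −4).
Substitute into the plane: n·(Q + μn) = -97 gives -214 + 169μ = -97, so μ = 9/13.
Foot = (−4, −366, −209) + (9/13)·(−12, 3, −4) = (−160/13, −4731/13, −2753/13).

(-160/13, -4731/13, -2753/13)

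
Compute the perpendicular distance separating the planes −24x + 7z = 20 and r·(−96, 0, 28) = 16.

16/25

Divide the second equation by 4 to match normals: −24x + 7z = 4.
With common normal n = (−24, 0, 7) (|n| = 25), the distance is |20 − 4|/|n| = 16/25.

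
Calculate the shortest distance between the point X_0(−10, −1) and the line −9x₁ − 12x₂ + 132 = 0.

d = |(-9)·(-10) + (-12)·(-1) − (-132)| / √(81 + 144) = |234|/15 = 78/5.

78/5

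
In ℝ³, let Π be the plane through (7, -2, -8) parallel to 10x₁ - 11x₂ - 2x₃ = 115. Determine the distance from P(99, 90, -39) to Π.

Parallel planes share the normal n = (10, -11, -2); since (7, -2, -8) lies on the plane, its equation is 10x₁ - 11x₂ - 2x₃ = 108.
Then n·(99, 90, -39) - 108 = -30.
|n| = √(100 + 121 + 4) = 15, so the distance is |-30|/15 = 2.

2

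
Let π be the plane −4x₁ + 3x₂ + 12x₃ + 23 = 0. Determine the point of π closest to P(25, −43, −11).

The perpendicular from P has direction n = (−4, 3, 12): r = (25, −43, −11) + λ(−4, 3, 12).
Substitute into the plane: n·(P + λn) = -23 gives -361 + 169λ = -23, so λ = 2.
Foot = (25, −43, −11) + 2·(−4, 3, 12) = (17, −37, 13).

(17, -37, 13)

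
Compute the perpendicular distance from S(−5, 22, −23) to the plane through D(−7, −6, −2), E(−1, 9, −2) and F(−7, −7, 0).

DE = (6, 15, 0) and DF = (0, −1, 2), so a normal is n = DE × DF = (30, −12, −6).
d = |30·(-5) + (-12)·22 + (-6)·(-23) − (-126)| / √(900 + 144 + 36) = |-150| / (6√30) = 25/√30.

25/√30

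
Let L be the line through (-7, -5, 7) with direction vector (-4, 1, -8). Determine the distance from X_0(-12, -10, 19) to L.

Direction vector d = (-4, 1, -8).
AP = (-5, -5, 12), and AP × d = (28, -88, -25).
|AP × d|² = 9153 and |d|² = 81, so the distance is √(9153/81) = √113.

√113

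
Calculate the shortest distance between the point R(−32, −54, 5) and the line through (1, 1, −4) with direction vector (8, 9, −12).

Direction vector d = (8, 9, −12).
AP = (−33, −55, 9); AP·d = -867, |AP|² = 4195, |d|² = 289.
distance² = |AP|² − (AP·d)²/|d|² = 4195 − 751689/289 = 1594, so the distance is √1594.

√1594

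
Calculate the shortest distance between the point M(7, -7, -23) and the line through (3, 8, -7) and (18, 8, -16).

A direction vector is d = (15, 0, -9).
AP = (4, -15, -16); AP·d = 204, |AP|² = 497, |d|² = 306.
distance² = |AP|² − (AP·d)²/|d|² = 497 − 41616/306 = 361, so the distance is 19.

19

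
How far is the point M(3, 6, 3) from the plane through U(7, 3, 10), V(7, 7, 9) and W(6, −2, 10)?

UV = (0, 4, −1) and UW = (−1, −5, 0), so a normal is n = UV × UW = (−5, 1, 4).
Then n·(3, 6, 3) − 8 = −5.
|n| = √(25 + 1 + 16) = √42, so the distance is |-5|/√42 = 5/√42.

5/√42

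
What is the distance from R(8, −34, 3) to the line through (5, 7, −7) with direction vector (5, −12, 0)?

√269

Direction vector d = (5, −12, 0).
AP = (3, −41, 10); AP·d = 507, |AP|² = 1790, |d|² = 169.
distance² = |AP|² − (AP·d)²/|d|² = 1790 − 257049/169 = 269, so the distance is √269.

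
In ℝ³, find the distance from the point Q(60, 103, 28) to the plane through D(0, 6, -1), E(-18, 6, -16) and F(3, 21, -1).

DE = (-18, 0, -15) and DF = (3, 15, 0), so a normal is n = DE × DF = (225, -45, -270).
n = (225, -45, -270); n·P − 0 = 1305; |n| = 45√62; distance = 1305/(45√62) = 29/√62.

29/√62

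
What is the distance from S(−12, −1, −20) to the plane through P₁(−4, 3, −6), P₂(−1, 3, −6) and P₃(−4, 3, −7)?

P₁P₂ = (3, 0, 0) and P₁P₃ = (0, 0, −1), so a normal is n = P₁P₂ × P₁P₃ = (0, 3, 0).
Then n·(−12, −1, −20) − 9 = −12.
|n| = √(0 + 9 + 0) = 3, so the distance is |-12|/3 = 4.

4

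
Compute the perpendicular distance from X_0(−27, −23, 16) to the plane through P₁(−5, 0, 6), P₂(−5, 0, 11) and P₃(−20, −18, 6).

P₁P₂ = (0, 0, 5) and P₁P₃ = (−15, −18, 0), so a normal is n = P₁P₂ × P₁P₃ = (90, −75, 0).
Then n·(−27, −23, 16) − (−450) = −255.
|n| = √(8100 + 5625 + 0) = 15√61, so the distance is |-255|/(15√61) = 17√61/61.

17/√61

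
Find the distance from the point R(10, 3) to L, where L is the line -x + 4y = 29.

The normal to the line is n = (-1, 4) with |n| = √17.
|n·R − 29| = |2 − 29| = 27, so the distance is 27/√17.

27/√17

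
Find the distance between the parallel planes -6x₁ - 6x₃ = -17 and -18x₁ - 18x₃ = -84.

11√2/12

Divide the second equation by 3 to match normals: -6x₁ - 6x₃ = -28.
Both planes have normal n = (-6, 0, -6), |n| = 6√2. Any point on the first plane is at distance |(-28) − (-17)|/|n| = 11/(6√2) from the second.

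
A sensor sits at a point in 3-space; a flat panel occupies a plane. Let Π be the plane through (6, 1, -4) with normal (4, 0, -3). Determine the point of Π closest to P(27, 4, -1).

(15, 4, 8)

The perpendicular from P has direction n = (4, 0, -3): r = (27, 4, -1) + μ(4, 0, -3).
Substitute into the plane: n·(P + μn) = 36 gives 111 + 25μ = 36, so μ = -3.
Foot = (27, 4, -1) + (-3)·(4, 0, -3) = (15, 4, 8).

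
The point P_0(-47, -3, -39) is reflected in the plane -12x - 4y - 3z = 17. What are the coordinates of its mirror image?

(49, 29, -15)

With n = (-12, -4, -3), the signed offset is (n·P_0 − 17)/|n|² = 676/169 = 4.
P_0' = P_0 − 2t·n = (-47, -3, -39) − 8·(-12, -4, -3) = (49, 29, -15).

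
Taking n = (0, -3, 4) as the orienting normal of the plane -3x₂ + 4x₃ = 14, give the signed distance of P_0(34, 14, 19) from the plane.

n·P_0 − 14 = 20.
|n| = 5, so the signed distance is 20/5 = 4.

4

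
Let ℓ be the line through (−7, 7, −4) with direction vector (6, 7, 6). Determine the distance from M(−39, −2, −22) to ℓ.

2√85

Direction vector d = (6, 7, 6).
AP = (−32, −9, −18); AP·d = -363, |AP|² = 1429, |d|² = 121.
distance² = |AP|² − (AP·d)²/|d|² = 1429 − 131769/121 = 340, so the distance is 2√85.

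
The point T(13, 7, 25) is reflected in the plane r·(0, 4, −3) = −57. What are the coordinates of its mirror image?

n = (0, 4, −3), |n|² = 25, n·T − (-57) = 10, so t = 10/25 = 2/5.
Foot F = T − (2/5)·n = (13, 27/5, 131/5); the reflection is 2F − T = (13, 19/5, 137/5).

(13, 19/5, 137/5)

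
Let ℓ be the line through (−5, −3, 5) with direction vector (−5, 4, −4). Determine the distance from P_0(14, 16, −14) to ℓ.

Direction vector d = (−5, 4, −4).
AP = (19, 19, −19), and AP × d = (0, 171, 171).
|AP × d|² = 58482 and |d|² = 57, so the distance is √(58482/57) = √1026 = 3√114.

3√114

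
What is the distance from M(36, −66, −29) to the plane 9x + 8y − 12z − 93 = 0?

Normal vector n = (9, 8, −12), and n·(36, −66, −29) − 93 = 51.
|n| = √(81 + 64 + 144) = 17, so the distance is |51|/17 = 3.

3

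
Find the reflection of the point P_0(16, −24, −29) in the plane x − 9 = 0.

n = (1, 0, 0), |n|² = 1, n·P_0 − 9 = 7, so t = 7/1 = 7.
Foot F = P_0 − 7·n = (9, −24, −29); the reflection is 2F − P_0 = (2, −24, −29).

(2, -24, -29)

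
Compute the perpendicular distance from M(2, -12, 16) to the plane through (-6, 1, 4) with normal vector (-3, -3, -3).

The plane has equation n·(r − (-6, 1, 4)) = 0, i.e. n·r = 3.
Then n·(2, -12, 16) - 3 = -21.
|n| = √(9 + 9 + 9) = 3√3, so the distance is |-21|/(3√3) = 7/√3.

7√3/3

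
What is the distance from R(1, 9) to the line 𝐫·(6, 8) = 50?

14/5

The normal to the line is n = (6, 8) with |n| = 10.
|n·R − 50| = |78 − 50| = 28, so the distance is 28/10 = 14/5.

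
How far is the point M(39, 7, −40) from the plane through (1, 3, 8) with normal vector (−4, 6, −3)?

The plane has equation n·(r − (1, 3, 8)) = 0, i.e. n·r = -10.
d = |(-4)·39 + 6·7 + (-3)·(-40) − (-10)| / √(16 + 36 + 9) = |16| / √61 = 16√61/61.

16/√61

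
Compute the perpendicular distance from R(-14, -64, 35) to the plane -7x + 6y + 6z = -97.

n = (-7, 6, 6); n·P − (-97) = 21; |n| = 11; distance = 21/11.

21/11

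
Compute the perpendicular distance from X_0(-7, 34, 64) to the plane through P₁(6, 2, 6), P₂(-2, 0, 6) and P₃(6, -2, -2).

P₁P₂ = (-8, -2, 0) and P₁P₃ = (0, -4, -8), so a normal is n = P₁P₂ × P₁P₃ = (16, -64, 32).
n = (16, -64, 32); n·P − 160 = -400; |n| = 16√21; distance = 400/(16√21) = 25√21/21.

25/√21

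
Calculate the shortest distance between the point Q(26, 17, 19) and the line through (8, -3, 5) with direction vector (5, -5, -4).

√854

Direction vector d = (5, -5, -4).
AP = (18, 20, 14), and AP × d = (-10, 142, -190).
|AP × d|² = 56364 and |d|² = 66, so the distance is √(56364/66) = √854.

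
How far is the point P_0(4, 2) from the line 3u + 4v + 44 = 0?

64/5

The normal to the line is n = (3, 4) with |n| = 5.
|n·P_0 − (-44)| = |20 − (-44)| = 64, so the distance is 64/5.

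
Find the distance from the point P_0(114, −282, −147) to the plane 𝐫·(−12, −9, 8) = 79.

n = (−12, −9, 8); n·P − 79 = -85; |n| = 17; distance = 85/17 = 5.

5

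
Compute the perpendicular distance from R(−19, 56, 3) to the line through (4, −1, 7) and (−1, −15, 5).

√1769

A direction vector is d = (−5, −14, −2).
AP = (−23, 57, −4); AP·d = -675, |AP|² = 3794, |d|² = 225.
distance² = |AP|² − (AP·d)²/|d|² = 3794 − 455625/225 = 1769, so the distance is √1769.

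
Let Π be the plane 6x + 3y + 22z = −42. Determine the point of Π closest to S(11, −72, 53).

(-1, -78, 9)

n = (6, 3, 22), |n|² = 529, and n·S − (-42) = 1058.
t = 1058/529 = 2, so the foot is S − t·n = (11, −72, 53) − 2·(6, 3, 22) = (−1, −78, 9).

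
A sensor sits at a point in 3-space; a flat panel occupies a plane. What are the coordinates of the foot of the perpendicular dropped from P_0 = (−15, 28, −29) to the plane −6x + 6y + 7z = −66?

(-9, 22, -36)

n = (−6, 6, 7), |n|² = 121, and n·P_0 − (-66) = 121.
t = 121/121 = 1, so the foot is P_0 − t·n = (−15, 28, −29) − 1·(−6, 6, 7) = (−9, 22, −36).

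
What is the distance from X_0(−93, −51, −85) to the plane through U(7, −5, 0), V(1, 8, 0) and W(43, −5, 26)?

2

UV = (−6, 13, 0) and UW = (36, 0, 26), so a normal is n = UV × UW = (338, 156, −468).
d = |338·(-93) + 156·(-51) + (-468)·(-85) − 1586| / √(114244 + 24336 + 219024) = |-1196| / 598 = 2.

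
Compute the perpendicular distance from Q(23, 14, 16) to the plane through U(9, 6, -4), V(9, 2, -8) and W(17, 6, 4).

2/√3

UV = (0, -4, -4) and UW = (8, 0, 8), so a normal is n = UV × UW = (-32, -32, 32).
d = |(-32)·23 + (-32)·14 + 32·16 − (-608)| / √(1024 + 1024 + 1024) = |-64| / (32√3) = 2/√3.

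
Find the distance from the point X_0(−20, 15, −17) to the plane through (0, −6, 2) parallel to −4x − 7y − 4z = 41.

1

Parallel planes share the normal n = (−4, −7, −4); since (0, −6, 2) lies on the plane, its equation is −4x − 7y − 4z = 34.
Then n·(−20, 15, −17) − 34 = 9.
|n| = √(16 + 49 + 16) = 9, so the distance is |9|/9 = 1.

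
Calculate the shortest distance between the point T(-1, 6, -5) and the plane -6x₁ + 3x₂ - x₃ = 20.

9/√46

Normal vector n = (-6, 3, -1), and n·(-1, 6, -5) - 20 = 9.
|n| = √(36 + 9 + 1) = √46, so the distance is |9|/√46 = 9/√46.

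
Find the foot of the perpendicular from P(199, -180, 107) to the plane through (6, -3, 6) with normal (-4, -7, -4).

(1819/9, -1571/9, 991/9)

n = (-4, -7, -4), |n|² = 81, and n·P − (-27) = 63.
t = 63/81 = 7/9, so the foot is P − t·n = (199, -180, 107) − (7/9)·(-4, -7, -4) = (1819/9, -1571/9, 991/9).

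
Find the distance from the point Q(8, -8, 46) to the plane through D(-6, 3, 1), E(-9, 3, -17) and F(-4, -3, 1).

DE = (-3, 0, -18) and DF = (2, -6, 0), so a normal is n = DE × DF = (-108, -36, 18).
n = (-108, -36, 18); n·P − 558 = -306; |n| = 18√41; distance = 306/(18√41) = 17/√41.

17√41/41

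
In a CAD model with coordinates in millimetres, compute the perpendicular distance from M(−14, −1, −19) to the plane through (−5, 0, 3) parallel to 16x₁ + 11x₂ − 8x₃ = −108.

Parallel planes share the normal n = (16, 11, −8); since (−5, 0, 3) lies on the plane, its equation is 16x₁ + 11x₂ − 8x₃ = -104.
d = |16·(-14) + 11·(-1) + (-8)·(-19) − (-104)| / √(256 + 121 + 64) = |21| / 21 = 1.

1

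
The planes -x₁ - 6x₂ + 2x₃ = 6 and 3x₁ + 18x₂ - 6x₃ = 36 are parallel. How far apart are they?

18√41/41

Divide the second equation by -3 to match normals: -x₁ - 6x₂ + 2x₃ = -12.
Both planes have normal n = (-1, -6, 2), |n| = √41. Any point on the first plane is at distance |(-12) − 6|/|n| = 18/√41 = 18√41/41 from the second.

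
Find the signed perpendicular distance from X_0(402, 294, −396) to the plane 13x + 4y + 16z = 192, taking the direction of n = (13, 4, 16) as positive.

n·X_0 − 192 = -126.
|n| = 21, so the signed distance is -126/21 = -6.

-6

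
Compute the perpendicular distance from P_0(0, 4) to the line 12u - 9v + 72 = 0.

12/5

d = |12·0 + (-9)·4 − (-72)| / √(144 + 81) = |36|/15 = 12/5.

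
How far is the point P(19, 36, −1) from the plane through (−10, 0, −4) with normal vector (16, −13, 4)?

8/21

The plane has equation n·(r − (−10, 0, −4)) = 0, i.e. n·r = -176.
Then n·(19, 36, −1) − (−176) = 8.
|n| = √(256 + 169 + 16) = 21, so the distance is |8|/21 = 8/21.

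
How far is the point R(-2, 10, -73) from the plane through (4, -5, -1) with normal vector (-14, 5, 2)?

1

The plane has equation n·(r − (4, -5, -1)) = 0, i.e. n·r = -83.
Then n·(-2, 10, -73) - (-83) = 15.
|n| = √(196 + 25 + 4) = 15, so the distance is |15|/15 = 1.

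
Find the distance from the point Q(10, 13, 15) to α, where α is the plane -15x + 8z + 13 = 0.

1

Normal vector n = (-15, 0, 8), and n·(10, 13, 15) - (-13) = -17.
|n| = √(225 + 0 + 64) = 17, so the distance is |-17|/17 = 1.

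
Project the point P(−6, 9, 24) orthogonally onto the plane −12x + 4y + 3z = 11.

n = (−12, 4, 3), |n|² = 169, and n·P − 11 = 169.
t = 169/169 = 1, so the foot is P − t·n = (−6, 9, 24) − 1·(−12, 4, 3) = (6, 5, 21).

(6, 5, 21)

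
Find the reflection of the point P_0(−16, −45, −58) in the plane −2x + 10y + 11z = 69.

With n = (−2, 10, 11), the signed offset is (n·P_0 − 69)/|n|² = -1125/225 = -5.
P_0' = P_0 − 2t·n = (−16, −45, −58) − (-10)·(−2, 10, 11) = (−36, 55, 52).

(-36, 55, 52)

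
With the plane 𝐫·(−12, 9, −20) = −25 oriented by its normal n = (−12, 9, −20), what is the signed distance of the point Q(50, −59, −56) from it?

n·Q − (-25) = 14.
|n| = 25, so the signed distance is 14/25.

14/25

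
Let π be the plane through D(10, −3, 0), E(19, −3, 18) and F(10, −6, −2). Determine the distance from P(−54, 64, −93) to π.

DE = (9, 0, 18) and DF = (0, −3, −2), so a normal is n = DE × DF = (54, 18, −27).
d = |54·(-54) + 18·64 + (-27)·(-93) − 486| / √(2916 + 324 + 729) = |261| / 63 = 29/7.

29/7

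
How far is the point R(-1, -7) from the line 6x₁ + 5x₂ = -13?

28/√61

d = |6·(-1) + 5·(-7) − (-13)| / √(36 + 25) = |-28|/√61 = 28/√61.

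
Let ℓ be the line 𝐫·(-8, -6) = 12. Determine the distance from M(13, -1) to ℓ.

The normal to the line is n = (-8, -6) with |n| = 10.
|n·M − 12| = |-98 − 12| = 110, so the distance is 110/10 = 11.

11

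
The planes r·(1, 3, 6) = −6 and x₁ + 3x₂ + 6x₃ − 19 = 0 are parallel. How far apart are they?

With common normal n = (1, 3, 6) (|n| = √46), the distance is |(-6) − 19|/|n| = 25/√46 = 25√46/46.

25√46/46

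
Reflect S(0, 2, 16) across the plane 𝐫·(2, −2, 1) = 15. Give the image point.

n = (2, −2, 1), |n|² = 9, n·S − 15 = -3, so t = -3/9 = -1/3.
Foot F = S − (-1/3)·n = (2/3, 4/3, 49/3); the reflection is 2F − S = (4/3, 2/3, 50/3).

(4/3, 2/3, 50/3)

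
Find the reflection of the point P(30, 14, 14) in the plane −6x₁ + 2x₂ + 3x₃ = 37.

n = (−6, 2, 3), |n|² = 49, n·P − 37 = -147, so t = -147/49 = -3.
Foot F = P − (-3)·n = (12, 20, 23); the reflection is 2F − P = (−6, 26, 32).

(-6, 26, 32)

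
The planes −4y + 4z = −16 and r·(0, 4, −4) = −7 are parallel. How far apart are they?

Divide the second equation by -1 to match normals: −4y + 4z = 7.
With common normal n = (0, −4, 4) (|n| = 4√2), the distance is |(-16) − 7|/|n| = 23/(4√2) = 23√2/8.

23√2/8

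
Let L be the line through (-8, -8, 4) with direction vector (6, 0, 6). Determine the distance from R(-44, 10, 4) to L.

Direction vector d = (6, 0, 6).
AP = (-36, 18, 0); AP·d = -216, |AP|² = 1620, |d|² = 72.
distance² = |AP|² − (AP·d)²/|d|² = 1620 − 46656/72 = 972, so the distance is 18√3.

18√3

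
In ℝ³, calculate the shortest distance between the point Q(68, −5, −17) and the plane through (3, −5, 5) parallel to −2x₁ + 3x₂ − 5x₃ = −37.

10√38/19

Parallel planes share the normal n = (−2, 3, −5); since (3, −5, 5) lies on the plane, its equation is −2x₁ + 3x₂ − 5x₃ = -46.
Then n·(68, −5, −17) − (−46) = −20.
|n| = √(4 + 9 + 25) = √38, so the distance is |-20|/√38 = 10√38/19.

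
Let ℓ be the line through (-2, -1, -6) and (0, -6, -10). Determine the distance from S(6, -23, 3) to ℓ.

A direction vector is d = (2, -5, -4).
AP = (8, -22, 9), and AP × d = (133, 50, 4).
|AP × d|² = 20205 and |d|² = 45, so the distance is √(20205/45) = √449.

√449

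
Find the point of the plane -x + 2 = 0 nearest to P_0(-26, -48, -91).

(2, -48, -91)

n = (-1, 0, 0), |n|² = 1, and n·P_0 − (-2) = 28.
t = 28/1 = 28, so the foot is P_0 − t·n = (-26, -48, -91) − 28·(-1, 0, 0) = (2, -48, -91).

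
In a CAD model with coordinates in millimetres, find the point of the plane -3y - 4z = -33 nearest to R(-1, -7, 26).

(-1, -13, 18)

The perpendicular from R has direction n = (0, -3, -4): r = (-1, -7, 26) + μ(0, -3, -4).
Substitute into the plane: n·(R + μn) = -33 gives -83 + 25μ = -33, so μ = 2.
Foot = (-1, -7, 26) + 2·(0, -3, -4) = (-1, -13, 18).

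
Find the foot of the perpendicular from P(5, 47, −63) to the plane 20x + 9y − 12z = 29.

n = (20, 9, −12), |n|² = 625, and n·P − 29 = 1250.
t = 1250/625 = 2, so the foot is P − t·n = (5, 47, −63) − 2·(20, 9, −12) = (−35, 29, −39).

(-35, 29, -39)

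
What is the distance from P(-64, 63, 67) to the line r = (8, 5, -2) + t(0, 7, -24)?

Direction vector d = (0, 7, -24).
AP = (-72, 58, 69); AP·d = -1250, |AP|² = 13309, |d|² = 625.
distance² = |AP|² − (AP·d)²/|d|² = 13309 − 1562500/625 = 10809, so the distance is 3√1201.

3√1201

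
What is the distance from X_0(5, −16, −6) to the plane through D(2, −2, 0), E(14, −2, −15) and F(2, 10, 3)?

5/√42

DE = (12, 0, −15) and DF = (0, 12, 3), so a normal is n = DE × DF = (180, −36, 144).
Then n·(5, −16, −6) − 432 = 180.
|n| = √(32400 + 1296 + 20736) = 36√42, so the distance is |180|/(36√42) = 5/√42.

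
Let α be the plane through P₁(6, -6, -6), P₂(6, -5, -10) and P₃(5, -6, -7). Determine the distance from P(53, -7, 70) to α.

25/(3√2)

P₁P₂ = (0, 1, -4) and P₁P₃ = (-1, 0, -1), so a normal is n = P₁P₂ × P₁P₃ = (-1, 4, 1).
Then n·(53, -7, 70) - (-36) = 25.
|n| = √(1 + 16 + 1) = 3√2, so the distance is |25|/(3√2) = 25√2/6.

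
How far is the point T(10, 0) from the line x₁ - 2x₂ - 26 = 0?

d = |1·10 + (-2)·0 − 26| / √(1 + 4) = |-16|/√5 = 16/√5.

16√5/5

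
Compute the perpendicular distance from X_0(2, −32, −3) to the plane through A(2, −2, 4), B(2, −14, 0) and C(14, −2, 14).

18/√65

AB = (0, −12, −4) and AC = (12, 0, 10), so a normal is n = AB × AC = (−120, −48, 144).
d = |(-120)·2 + (-48)·(-32) + 144·(-3) − 432| / √(14400 + 2304 + 20736) = |432| / (24√65) = 18√65/65.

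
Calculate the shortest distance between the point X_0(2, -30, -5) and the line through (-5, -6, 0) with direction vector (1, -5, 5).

√446

Direction vector d = (1, -5, 5).
AP = (7, -24, -5); AP·d = 102, |AP|² = 650, |d|² = 51.
distance² = |AP|² − (AP·d)²/|d|² = 650 − 10404/51 = 446, so the distance is √446.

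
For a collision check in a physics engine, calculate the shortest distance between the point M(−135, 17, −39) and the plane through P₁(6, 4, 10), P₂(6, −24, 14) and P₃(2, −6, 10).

P₁P₂ = (0, −28, 4) and P₁P₃ = (−4, −10, 0), so a normal is n = P₁P₂ × P₁P₃ = (40, −16, −112).
Then n·(−135, 17, −39) − (−944) = −360.
|n| = √(1600 + 256 + 12544) = 120, so the distance is |-360|/120 = 3.

3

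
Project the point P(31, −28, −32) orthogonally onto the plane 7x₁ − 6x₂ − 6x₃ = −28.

(-4, 2, -2)

The perpendicular from P has direction n = (7, −6, −6): r = (31, −28, −32) + μ(7, −6, −6).
Substitute into the plane: n·(P + μn) = -28 gives 577 + 121μ = -28, so μ = -5.
Foot = (31, −28, −32) + (-5)·(7, −6, −6) = (−4, 2, −2).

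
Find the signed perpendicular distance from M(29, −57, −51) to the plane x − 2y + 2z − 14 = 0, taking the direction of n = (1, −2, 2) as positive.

9

n·M − 14 = 27.
|n| = 3, so the signed distance is 27/3 = 9.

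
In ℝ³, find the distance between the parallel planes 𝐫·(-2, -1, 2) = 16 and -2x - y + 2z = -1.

Both planes have normal n = (-2, -1, 2), |n| = 3. Any point on the first plane is at distance |(-1) − 16|/|n| = 17/3 from the second.

17/3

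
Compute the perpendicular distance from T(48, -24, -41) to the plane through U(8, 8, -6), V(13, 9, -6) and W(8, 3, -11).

25/√51

UV = (5, 1, 0) and UW = (0, -5, -5), so a normal is n = UV × UW = (-5, 25, -25).
Then n·(48, -24, -41) - 310 = -125.
|n| = √(25 + 625 + 625) = 5√51, so the distance is |-125|/(5√51) = 25/√51.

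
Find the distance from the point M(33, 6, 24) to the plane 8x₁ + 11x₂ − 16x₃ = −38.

d = |8·33 + 11·6 + (-16)·24 − (-38)| / √(64 + 121 + 256) = |-16| / 21 = 16/21.

16/21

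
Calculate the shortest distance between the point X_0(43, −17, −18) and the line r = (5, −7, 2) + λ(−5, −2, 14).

Direction vector d = (−5, −2, 14).
AP = (38, −10, −20); AP·d = -450, |AP|² = 1944, |d|² = 225.
distance² = |AP|² − (AP·d)²/|d|² = 1944 − 202500/225 = 1044, so the distance is 6√29.

6√29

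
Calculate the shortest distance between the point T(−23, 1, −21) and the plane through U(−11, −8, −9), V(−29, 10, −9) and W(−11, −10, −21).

6/√73

UV = (−18, 18, 0) and UW = (0, −2, −12), so a normal is n = UV × UW = (−216, −216, 36).
Then n·(−23, 1, −21) − 3780 = 216.
|n| = √(46656 + 46656 + 1296) = 36√73, so the distance is |216|/(36√73) = 6/√73.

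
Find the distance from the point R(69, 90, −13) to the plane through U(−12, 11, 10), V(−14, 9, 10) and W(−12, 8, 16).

UV = (−2, −2, 0) and UW = (0, −3, 6), so a normal is n = UV × UW = (−12, 12, 6).
d = |(-12)·69 + 12·90 + 6·(-13) − 336| / √(144 + 144 + 36) = |-162| / 18 = 9.

9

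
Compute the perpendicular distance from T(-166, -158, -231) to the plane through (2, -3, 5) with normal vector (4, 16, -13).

The plane has equation n·(r − (2, -3, 5)) = 0, i.e. n·r = -105.
Then n·(-166, -158, -231) - (-105) = -84.
|n| = √(16 + 256 + 169) = 21, so the distance is |-84|/21 = 4.

4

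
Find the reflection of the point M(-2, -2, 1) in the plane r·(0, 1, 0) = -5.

(-2, -8, 1)

n = (0, 1, 0), |n|² = 1, n·M − (-5) = 3, so t = 3/1 = 3.
Foot F = M − 3·n = (-2, -5, 1); the reflection is 2F − M = (-2, -8, 1).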